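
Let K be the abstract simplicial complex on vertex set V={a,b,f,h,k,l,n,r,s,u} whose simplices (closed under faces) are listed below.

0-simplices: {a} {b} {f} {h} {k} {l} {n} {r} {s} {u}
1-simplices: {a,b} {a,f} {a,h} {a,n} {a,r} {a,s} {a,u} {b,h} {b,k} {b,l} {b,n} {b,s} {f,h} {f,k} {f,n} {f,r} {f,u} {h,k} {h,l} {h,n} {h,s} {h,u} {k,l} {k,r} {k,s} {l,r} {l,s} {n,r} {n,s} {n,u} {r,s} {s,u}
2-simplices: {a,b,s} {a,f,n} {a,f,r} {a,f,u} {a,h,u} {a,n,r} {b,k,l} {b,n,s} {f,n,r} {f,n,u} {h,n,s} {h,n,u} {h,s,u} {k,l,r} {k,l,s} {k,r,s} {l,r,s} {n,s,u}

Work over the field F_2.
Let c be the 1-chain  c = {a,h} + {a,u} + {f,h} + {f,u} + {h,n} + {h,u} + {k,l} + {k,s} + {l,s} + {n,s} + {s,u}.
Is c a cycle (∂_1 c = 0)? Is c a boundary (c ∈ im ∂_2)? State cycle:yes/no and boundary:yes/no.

cycle:yes boundary:no

n_0=10 n_1=32 n_2=18  [Z2]
∂1: piv[ab,af,ah,an,ar,as,au,bk,bl] rk=9  ker:bh,bn,bs,fh,fk,fn,fr,fu,hk,hl,hn,hs,hu,kl,kr,ks,lr,ls,nr,ns,nu,rs,su
∂2: piv[abs,afn,afr,afu,ahu,anr,bkl,bns,fnu,hns,hnu,hsu,klr,kls,krs] rk=15  ker:fnr,lrs,nsu
∂1c = 0
c vs im∂2: residual ≠ 0 ⇒ not boundary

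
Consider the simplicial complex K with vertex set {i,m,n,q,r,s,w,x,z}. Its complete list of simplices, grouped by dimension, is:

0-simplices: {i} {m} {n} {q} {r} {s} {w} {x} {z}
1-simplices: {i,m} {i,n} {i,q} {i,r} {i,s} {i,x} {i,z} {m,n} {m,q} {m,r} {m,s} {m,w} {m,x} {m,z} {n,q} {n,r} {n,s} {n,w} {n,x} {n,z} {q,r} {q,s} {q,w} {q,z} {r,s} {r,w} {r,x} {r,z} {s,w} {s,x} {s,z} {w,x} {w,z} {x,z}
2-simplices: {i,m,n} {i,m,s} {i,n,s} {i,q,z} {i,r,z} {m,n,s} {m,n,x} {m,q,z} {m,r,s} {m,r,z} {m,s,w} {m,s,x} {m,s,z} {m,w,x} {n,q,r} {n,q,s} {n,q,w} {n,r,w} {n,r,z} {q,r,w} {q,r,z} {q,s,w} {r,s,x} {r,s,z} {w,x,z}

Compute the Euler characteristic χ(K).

n_0=9 n_1=34 n_2=25
χ=+9−34+25=0

χ(K)=0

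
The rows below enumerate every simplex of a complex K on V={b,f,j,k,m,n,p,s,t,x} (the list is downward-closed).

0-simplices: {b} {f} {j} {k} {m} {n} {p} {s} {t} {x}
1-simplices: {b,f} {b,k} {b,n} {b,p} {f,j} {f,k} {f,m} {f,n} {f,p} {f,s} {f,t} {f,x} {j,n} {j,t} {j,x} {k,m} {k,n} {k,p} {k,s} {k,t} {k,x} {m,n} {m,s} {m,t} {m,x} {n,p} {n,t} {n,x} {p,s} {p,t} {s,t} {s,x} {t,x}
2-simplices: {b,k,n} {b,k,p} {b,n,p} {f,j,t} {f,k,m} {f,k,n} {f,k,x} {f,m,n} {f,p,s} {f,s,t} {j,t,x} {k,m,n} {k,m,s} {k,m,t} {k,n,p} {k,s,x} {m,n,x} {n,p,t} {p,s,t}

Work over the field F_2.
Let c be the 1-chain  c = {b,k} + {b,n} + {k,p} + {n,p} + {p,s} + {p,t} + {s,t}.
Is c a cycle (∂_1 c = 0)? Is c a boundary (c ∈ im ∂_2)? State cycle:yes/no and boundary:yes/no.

cycle:yes boundary:yes

n_0=10 n_1=33 n_2=19  [Z2]
∂1: piv[bf,bk,bn,bp,fj,fm,fs,ft,fx] rk=9  ker:fk,fn,fp,jn,jt,jx,km,kn,kp,ks,kt,kx,mn,ms,mt,mx,np,nt,nx,ps,pt,st,sx,tx
∂2: piv[bkn,bkp,bnp,fjt,fkm,fkn,fkx,fmn,fps,fst,jtx,kms,kmt,ksx,mnx,npt,pst] rk=17  ker:kmn,knp
∂1c = 0
c vs im∂2: reduces to 0 ⇒ boundary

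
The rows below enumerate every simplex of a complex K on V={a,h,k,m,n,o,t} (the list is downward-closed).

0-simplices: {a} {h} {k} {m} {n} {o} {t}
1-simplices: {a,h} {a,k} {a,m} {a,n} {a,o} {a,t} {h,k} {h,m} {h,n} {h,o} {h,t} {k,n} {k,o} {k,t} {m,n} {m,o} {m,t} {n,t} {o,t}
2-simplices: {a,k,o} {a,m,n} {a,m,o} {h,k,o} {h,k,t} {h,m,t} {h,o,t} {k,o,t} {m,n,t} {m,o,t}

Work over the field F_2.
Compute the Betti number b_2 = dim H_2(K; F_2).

n_0=7 n_1=19 n_2=10  [Z2]
∂1: piv[ah,ak,am,an,ao,at] rk=6  ker:hk,hm,hn,ho,ht,kn,ko,kt,mn,mo,mt,nt,ot
∂2: piv[ako,amn,amo,hko,hkt,hmt,hot,mnt,mot] rk=9  ker:kot
b_2=(10−9)−0=1

b_2=1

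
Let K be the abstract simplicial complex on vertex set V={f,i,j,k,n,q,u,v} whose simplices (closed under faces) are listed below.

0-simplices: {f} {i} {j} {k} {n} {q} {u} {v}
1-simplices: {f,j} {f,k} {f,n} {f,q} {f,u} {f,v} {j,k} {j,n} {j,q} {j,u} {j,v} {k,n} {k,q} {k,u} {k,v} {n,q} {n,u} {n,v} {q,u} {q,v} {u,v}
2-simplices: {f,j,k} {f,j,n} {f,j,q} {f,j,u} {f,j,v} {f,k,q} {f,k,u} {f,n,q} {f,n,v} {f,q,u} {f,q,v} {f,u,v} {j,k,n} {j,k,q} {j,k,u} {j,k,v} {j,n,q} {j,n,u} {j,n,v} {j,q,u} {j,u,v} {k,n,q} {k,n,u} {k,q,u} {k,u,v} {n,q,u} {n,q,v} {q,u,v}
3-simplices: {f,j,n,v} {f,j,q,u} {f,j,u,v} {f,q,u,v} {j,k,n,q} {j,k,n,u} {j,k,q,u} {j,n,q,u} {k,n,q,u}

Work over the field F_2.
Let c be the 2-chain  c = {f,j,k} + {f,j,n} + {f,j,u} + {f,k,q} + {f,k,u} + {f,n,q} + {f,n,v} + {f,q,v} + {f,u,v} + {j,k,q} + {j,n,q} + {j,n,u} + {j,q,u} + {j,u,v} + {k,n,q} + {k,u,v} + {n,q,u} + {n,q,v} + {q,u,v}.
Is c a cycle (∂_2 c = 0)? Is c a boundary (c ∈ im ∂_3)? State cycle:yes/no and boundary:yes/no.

cycle:no boundary:no

n_0=8 n_1=21 n_2=28 n_3=9  [Z2]
∂1: piv[fj,fk,fn,fq,fu,fv] rk=6  ker:jk,jn,jq,ju,jv,kn,kq,ku,kv,nq,nu,nv,qu,qv,uv
∂2: piv[fjk,fjn,fjq,fju,fjv,fkq,fku,fnq,fnv,fqu,fqv,fuv,jkn,jkv,jnu] rk=15  ker:jkq,jku,jnq,jnv,jqu,juv,knq,knu,kqu,kuv,nqu,nqv,quv
∂3: piv[fjnv,fjqu,fjuv,fquv,jknq,jknu,jkqu,jnqu] rk=8  ker:knqu
∂2c = {f,j} + {f,k} + {f,n} + {f,q} + {f,u} + {f,v} + {j,n} + {j,q} + {j,v} + {k,n} + {k,q} + {k,v} + {n,q} + {q,u} + {q,v}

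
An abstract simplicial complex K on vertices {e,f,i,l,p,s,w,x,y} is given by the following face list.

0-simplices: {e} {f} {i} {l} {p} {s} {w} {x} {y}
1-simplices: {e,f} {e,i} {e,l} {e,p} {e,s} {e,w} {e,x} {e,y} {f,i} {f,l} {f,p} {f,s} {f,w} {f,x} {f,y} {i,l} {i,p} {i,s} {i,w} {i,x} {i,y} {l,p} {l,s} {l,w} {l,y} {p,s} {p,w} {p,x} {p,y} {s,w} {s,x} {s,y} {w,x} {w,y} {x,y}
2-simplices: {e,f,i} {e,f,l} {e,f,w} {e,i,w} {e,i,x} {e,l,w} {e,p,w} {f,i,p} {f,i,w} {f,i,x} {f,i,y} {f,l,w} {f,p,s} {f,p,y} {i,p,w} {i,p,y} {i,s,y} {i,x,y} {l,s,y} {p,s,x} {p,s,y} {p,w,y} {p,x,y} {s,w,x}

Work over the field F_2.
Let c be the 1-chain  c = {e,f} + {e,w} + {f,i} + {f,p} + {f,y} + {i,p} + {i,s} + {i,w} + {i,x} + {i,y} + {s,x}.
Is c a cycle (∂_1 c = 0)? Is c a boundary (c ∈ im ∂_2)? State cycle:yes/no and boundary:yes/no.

cycle:yes boundary:yes

n_0=9 n_1=35 n_2=24  [Z2]
∂1: piv[ef,ei,el,ep,es,ew,ex,ey] rk=8  ker:fi,fl,fp,fs,fw,fx,fy,il,ip,is,iw,ix,iy,lp,ls,lw,ly,ps,pw,px,py,sw,sx,sy,wx,wy,xy
∂2: piv[efi,efl,efw,eiw,eix,elw,epw,fip,fix,fiy,fps,fpy,ipw,isy,ixy,lsy,psx,psy,pwy,pxy,swx] rk=21  ker:fiw,flw,ipy
∂1c = 0
c vs im∂2: reduces to 0 ⇒ boundary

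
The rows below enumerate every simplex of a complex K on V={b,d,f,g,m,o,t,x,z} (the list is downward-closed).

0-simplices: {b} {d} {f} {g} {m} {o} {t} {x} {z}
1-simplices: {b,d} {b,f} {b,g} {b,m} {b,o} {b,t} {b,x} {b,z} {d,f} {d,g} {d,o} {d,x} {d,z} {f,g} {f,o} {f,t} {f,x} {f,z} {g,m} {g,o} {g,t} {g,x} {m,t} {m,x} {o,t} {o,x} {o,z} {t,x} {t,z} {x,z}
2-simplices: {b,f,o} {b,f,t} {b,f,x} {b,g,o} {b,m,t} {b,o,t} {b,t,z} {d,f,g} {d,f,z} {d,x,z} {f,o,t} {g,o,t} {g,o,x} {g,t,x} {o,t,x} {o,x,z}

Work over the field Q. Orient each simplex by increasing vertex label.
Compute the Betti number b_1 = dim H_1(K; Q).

b_1=8

n_0=9 n_1=30 n_2=16  [Q]
∂1: piv[bd,bf,bg,bm,bo,bt,bx,bz] rk=8  ker:df,dg,do,dx,dz,fg,fo,ft,fx,fz,gm,go,gt,gx,mt,mx,ot,ox,oz,tx,tz,xz
∂2: piv[bfo,bft,bfx,bgo,bmt,bot,btz,dfg,dfz,dxz,got,gox,gtx,oxz] rk=14  ker:fot,otx
b_1=(30−8)−14=8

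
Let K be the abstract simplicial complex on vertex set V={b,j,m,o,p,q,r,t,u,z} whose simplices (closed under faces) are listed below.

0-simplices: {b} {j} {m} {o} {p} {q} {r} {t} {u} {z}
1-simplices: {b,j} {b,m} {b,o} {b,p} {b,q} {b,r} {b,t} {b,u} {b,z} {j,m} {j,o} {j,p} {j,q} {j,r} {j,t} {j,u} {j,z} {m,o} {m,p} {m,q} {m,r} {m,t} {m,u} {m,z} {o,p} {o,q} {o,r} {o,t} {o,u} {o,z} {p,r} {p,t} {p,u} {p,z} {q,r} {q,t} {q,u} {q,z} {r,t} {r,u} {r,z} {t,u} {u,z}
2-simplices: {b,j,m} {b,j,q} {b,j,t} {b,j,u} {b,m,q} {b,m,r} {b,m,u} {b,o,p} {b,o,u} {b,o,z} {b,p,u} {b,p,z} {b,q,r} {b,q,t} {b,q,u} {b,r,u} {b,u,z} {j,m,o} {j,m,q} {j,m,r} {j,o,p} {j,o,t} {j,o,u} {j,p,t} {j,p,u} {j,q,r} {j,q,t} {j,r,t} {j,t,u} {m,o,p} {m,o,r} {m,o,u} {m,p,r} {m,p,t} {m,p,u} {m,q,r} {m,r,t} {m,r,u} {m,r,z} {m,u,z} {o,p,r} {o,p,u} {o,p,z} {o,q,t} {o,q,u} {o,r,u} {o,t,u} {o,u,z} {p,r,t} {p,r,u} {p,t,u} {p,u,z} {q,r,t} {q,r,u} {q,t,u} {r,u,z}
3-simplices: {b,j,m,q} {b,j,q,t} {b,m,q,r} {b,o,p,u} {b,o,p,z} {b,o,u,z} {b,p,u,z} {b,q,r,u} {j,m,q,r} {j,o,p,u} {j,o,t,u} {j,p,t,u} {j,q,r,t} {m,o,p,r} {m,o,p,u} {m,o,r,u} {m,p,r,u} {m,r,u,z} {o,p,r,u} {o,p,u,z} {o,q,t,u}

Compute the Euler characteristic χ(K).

n_0=10 n_1=43 n_2=56 n_3=21
χ=+10−43+56−21=2

χ(K)=2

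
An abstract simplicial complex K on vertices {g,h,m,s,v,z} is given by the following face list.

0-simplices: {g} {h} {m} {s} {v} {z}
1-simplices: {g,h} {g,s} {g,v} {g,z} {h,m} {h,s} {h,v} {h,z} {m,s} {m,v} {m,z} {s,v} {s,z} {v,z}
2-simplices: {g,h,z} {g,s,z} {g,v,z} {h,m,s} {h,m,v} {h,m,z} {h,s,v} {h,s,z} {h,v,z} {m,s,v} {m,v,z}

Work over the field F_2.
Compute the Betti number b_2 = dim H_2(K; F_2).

n_0=6 n_1=14 n_2=11  [Z2]
∂1: piv[gh,gs,gv,gz,hm] rk=5  ker:hs,hv,hz,ms,mv,mz,sv,sz,vz
∂2: piv[ghz,gsz,gvz,hms,hmv,hmz,hsv,hsz,hvz] rk=9  ker:msv,mvz
b_2=(11−9)−0=2

b_2=2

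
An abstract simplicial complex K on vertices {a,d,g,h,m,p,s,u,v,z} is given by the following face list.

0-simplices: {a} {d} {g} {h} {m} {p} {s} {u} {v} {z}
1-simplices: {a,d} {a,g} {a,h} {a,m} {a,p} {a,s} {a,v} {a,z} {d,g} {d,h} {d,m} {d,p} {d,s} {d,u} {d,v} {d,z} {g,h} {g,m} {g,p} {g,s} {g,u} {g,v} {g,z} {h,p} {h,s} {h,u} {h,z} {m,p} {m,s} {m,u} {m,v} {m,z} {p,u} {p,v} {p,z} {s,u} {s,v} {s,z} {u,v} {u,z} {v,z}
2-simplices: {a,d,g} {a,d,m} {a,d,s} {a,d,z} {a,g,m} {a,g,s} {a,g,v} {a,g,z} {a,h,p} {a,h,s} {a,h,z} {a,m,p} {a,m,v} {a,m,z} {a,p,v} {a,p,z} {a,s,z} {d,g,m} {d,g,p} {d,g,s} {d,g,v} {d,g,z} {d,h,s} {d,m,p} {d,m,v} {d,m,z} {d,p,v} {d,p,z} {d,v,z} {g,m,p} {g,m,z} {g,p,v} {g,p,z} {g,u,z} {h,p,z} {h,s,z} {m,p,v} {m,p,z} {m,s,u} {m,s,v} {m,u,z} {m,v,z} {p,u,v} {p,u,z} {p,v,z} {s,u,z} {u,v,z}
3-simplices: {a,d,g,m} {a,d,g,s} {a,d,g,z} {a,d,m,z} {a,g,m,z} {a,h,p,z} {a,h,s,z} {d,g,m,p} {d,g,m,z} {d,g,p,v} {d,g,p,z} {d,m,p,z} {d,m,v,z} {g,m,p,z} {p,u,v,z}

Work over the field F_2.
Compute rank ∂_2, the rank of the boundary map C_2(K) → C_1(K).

n_0=10 n_1=41 n_2=47 n_3=15  [Z2]
∂1: piv[ad,ag,ah,am,ap,as,av,az,du] rk=9  ker:dg,dh,dm,dp,ds,dv,dz,gh,gm,gp,gs,gu,gv,gz,hp,hs,hu,hz,mp,ms,mu,mv,mz,pu,pv,pz,su,sv,sz,uv,uz,vz
∂2: piv[adg,adm,ads,adz,agm,ags,agv,agz,ahp,ahs,ahz,amp,amv,amz,apv,apz,asz,dgp,dgv,dhs,dmp,dvz,guz,msu,msv,muz,puv,puz,suz] rk=29  ker:dgm,dgs,dgz,dmv,dmz,dpv,dpz,gmp,gmz,gpv,gpz,hpz,hsz,mpv,mpz,mvz,pvz,uvz
∂3: piv[adgm,adgs,adgz,admz,agmz,ahpz,ahsz,dgmp,dgpv,dgpz,dmpz,dmvz,puvz] rk=13  ker:dgmz,gmpz
rk∂_2=29

rank∂_2=29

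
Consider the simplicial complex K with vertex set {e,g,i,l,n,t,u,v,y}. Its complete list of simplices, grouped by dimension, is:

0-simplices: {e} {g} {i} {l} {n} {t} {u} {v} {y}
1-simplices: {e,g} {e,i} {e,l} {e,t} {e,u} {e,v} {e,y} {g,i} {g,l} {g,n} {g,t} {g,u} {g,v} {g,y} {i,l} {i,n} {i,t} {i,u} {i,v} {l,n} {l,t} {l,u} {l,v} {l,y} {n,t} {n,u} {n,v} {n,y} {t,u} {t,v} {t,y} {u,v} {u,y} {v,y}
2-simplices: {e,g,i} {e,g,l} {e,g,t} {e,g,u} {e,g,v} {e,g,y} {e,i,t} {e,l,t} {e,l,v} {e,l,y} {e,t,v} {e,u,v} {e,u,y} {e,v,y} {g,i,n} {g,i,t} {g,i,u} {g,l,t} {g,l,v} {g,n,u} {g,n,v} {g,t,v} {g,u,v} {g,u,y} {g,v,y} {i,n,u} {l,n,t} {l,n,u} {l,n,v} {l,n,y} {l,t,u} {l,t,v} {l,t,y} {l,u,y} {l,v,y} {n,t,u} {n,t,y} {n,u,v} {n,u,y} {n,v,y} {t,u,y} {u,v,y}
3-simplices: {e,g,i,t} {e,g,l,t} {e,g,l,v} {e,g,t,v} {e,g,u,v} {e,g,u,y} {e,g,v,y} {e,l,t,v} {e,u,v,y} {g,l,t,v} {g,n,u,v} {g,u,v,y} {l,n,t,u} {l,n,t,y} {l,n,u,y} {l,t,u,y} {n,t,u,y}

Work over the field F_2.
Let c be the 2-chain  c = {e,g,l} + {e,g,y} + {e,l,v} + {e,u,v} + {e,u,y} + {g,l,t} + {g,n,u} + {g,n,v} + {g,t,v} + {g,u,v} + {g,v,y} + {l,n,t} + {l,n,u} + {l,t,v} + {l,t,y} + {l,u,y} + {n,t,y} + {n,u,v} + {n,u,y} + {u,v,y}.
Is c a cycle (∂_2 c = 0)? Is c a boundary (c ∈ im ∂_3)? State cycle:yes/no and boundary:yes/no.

cycle:yes boundary:yes

n_0=9 n_1=34 n_2=42 n_3=17  [Z2]
∂1: piv[eg,ei,el,et,eu,ev,ey,gn] rk=8  ker:gi,gl,gt,gu,gv,gy,il,in,it,iu,iv,ln,lt,lu,lv,ly,nt,nu,nv,ny,tu,tv,ty,uv,uy,vy
∂2: piv[egi,egl,egt,egu,egv,egy,eit,elt,elv,ely,etv,euv,euy,evy,gin,giu,gnu,gnv,lnt,lnu,lnv,lny,ltu,lty] rk=24  ker:git,glt,glv,gtv,guv,guy,gvy,inu,ltv,luy,lvy,ntu,nty,nuv,nuy,nvy,tuy,uvy
∂3: piv[egit,eglt,eglv,egtv,eguv,eguy,egvy,eltv,euvy,gnuv,lntu,lnty,lnuy,ltuy] rk=14  ker:gltv,guvy,ntuy
∂2c = 0
c vs im∂3: reduces to 0 ⇒ boundary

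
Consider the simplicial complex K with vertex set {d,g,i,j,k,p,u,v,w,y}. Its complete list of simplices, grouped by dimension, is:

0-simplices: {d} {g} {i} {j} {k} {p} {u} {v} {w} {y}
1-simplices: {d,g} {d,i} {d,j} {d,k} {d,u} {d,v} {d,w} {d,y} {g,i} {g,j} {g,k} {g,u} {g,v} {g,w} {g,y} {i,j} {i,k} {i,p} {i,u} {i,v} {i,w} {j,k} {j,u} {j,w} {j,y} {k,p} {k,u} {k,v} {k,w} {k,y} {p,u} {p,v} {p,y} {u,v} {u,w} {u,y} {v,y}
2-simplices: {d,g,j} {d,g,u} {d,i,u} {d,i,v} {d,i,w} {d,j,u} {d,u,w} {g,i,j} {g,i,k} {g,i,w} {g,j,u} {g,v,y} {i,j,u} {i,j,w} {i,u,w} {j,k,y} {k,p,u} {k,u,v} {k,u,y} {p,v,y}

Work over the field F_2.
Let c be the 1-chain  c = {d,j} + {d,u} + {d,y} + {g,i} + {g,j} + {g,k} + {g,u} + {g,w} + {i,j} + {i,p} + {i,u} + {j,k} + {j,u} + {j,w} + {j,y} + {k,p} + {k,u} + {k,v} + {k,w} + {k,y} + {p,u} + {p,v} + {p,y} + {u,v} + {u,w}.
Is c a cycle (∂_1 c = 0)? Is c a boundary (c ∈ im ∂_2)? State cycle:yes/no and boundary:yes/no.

n_0=10 n_1=37 n_2=20  [Z2]
∂1: piv[dg,di,dj,dk,du,dv,dw,dy,ip] rk=9  ker:gi,gj,gk,gu,gv,gw,gy,ij,ik,iu,iv,iw,jk,ju,jw,jy,kp,ku,kv,kw,ky,pu,pv,py,uv,uw,uy,vy
∂2: piv[dgj,dgu,diu,div,diw,dju,duw,gij,gik,giw,gvy,iju,ijw,jky,kpu,kuv,kuy,pvy] rk=18  ker:gju,iuw
∂1c = {d} + {g} + {j} + {k} + {p} + {v}

cycle:no boundary:no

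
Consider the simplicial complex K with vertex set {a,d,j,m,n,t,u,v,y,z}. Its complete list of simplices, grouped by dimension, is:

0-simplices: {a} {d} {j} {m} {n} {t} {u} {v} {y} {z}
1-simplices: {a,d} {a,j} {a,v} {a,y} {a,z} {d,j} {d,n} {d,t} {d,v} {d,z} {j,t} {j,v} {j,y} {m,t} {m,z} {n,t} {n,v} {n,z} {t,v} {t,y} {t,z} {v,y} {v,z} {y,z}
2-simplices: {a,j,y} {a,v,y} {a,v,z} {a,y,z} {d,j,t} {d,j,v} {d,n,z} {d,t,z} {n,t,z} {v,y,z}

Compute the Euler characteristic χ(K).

χ(K)=-4

n_0=10 n_1=24 n_2=10
χ=+10−24+10=-4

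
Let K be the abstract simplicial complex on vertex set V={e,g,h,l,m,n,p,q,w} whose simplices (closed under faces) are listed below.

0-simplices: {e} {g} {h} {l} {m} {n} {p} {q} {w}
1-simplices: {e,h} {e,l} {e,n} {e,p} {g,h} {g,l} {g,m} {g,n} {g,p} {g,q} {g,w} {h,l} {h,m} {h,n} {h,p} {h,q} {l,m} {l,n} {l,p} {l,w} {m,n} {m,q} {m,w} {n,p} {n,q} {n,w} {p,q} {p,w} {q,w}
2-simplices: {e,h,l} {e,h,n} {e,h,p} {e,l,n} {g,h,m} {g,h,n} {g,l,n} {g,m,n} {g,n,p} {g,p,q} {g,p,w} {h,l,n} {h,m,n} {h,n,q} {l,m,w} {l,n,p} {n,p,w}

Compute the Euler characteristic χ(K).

χ(K)=-3

n_0=9 n_1=29 n_2=17
χ=+9−29+17=-3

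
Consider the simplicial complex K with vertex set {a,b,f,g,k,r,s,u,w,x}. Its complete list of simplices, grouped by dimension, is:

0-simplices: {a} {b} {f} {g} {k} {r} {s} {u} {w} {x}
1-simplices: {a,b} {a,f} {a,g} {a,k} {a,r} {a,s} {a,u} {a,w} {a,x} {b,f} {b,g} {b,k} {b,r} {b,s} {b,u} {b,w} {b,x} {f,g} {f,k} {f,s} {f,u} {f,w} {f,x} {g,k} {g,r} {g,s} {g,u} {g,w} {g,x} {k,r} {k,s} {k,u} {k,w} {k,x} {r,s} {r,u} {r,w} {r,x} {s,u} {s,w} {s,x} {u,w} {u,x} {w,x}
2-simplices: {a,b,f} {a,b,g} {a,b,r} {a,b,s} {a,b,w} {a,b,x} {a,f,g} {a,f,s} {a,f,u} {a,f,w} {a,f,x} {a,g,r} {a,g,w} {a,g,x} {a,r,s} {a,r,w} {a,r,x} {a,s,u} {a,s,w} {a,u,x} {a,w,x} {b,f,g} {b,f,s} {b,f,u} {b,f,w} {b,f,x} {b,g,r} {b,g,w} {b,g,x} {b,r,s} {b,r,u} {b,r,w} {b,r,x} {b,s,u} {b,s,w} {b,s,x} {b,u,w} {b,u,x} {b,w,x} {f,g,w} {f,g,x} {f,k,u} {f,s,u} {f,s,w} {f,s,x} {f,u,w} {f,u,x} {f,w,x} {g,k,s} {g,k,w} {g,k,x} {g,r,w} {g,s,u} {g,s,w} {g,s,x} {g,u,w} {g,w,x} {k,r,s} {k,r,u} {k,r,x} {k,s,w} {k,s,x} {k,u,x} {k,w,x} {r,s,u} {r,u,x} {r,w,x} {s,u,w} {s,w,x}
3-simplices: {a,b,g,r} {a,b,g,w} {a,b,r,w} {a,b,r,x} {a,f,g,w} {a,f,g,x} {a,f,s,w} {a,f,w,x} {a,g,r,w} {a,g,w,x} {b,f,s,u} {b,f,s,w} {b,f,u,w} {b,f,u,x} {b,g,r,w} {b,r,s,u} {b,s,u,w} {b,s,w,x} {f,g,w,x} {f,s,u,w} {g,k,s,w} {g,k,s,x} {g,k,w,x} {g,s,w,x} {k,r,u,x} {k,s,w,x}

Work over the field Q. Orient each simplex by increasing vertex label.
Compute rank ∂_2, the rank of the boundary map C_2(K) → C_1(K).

rank∂_2=33

n_0=10 n_1=44 n_2=69 n_3=26  [Q]
∂1: piv[ab,af,ag,ak,ar,as,au,aw,ax] rk=9  ker:bf,bg,bk,br,bs,bu,bw,bx,fg,fk,fs,fu,fw,fx,gk,gr,gs,gu,gw,gx,kr,ks,ku,kw,kx,rs,ru,rw,rx,su,sw,sx,uw,ux,wx
∂2: piv[abf,abg,abr,abs,abw,abx,afg,afs,afu,afw,afx,agr,agw,agx,ars,arw,arx,asu,asw,aux,awx,bfu,bru,bsx,buw,fku,gks,gkw,gkx,gsu,gsw,krs,kru] rk=33  ker:bfg,bfs,bfw,bfx,bgr,bgw,bgx,brs,brw,brx,bsu,bsw,bux,bwx,fgw,fgx,fsu,fsw,fsx,fuw,fux,fwx,grw,gsx,guw,gwx,krx,ksw,ksx,kux,kwx,rsu,rux,rwx,suw,swx
∂3: piv[abgr,abgw,abrw,abrx,afgw,afgx,afsw,afwx,agrw,agwx,bfsu,bfsw,bfuw,bfux,brsu,bsuw,bswx,gksw,gksx,gkwx,gswx,krux] rk=22  ker:bgrw,fgwx,fsuw,kswx
rk∂_2=33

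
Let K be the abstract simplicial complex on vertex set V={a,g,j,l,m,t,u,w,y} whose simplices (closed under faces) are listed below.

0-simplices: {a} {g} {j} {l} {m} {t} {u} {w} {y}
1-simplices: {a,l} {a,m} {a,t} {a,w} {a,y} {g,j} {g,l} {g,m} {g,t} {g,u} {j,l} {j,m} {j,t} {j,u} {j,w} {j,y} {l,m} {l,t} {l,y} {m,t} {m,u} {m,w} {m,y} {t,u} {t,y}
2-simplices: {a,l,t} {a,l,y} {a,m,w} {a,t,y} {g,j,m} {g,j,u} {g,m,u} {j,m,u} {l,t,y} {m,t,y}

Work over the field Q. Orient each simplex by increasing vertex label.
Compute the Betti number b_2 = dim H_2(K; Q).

n_0=9 n_1=25 n_2=10  [Q]
∂1: piv[al,am,at,aw,ay,gj,gl,gu] rk=8  ker:gm,gt,jl,jm,jt,ju,jw,jy,lm,lt,ly,mt,mu,mw,my,tu,ty
∂2: piv[alt,aly,amw,aty,gjm,gju,gmu,mty] rk=8  ker:jmu,lty
b_2=(10−8)−0=2

b_2=2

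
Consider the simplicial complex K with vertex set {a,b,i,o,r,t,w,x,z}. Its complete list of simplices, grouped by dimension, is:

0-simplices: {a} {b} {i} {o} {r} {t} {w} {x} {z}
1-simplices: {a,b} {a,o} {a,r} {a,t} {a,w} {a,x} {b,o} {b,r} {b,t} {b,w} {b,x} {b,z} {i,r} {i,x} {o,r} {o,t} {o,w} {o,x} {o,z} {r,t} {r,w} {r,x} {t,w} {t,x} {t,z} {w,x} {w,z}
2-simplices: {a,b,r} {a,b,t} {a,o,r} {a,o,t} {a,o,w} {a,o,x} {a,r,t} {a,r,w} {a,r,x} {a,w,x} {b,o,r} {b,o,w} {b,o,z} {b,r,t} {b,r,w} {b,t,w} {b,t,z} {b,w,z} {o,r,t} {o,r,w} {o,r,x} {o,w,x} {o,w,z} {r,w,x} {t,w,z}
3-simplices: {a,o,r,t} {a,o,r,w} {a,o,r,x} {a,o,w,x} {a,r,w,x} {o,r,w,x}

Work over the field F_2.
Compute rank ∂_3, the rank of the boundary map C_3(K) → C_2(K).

n_0=9 n_1=27 n_2=25 n_3=6  [Z2]
∂1: piv[ab,ao,ar,at,aw,ax,bz,ir] rk=8  ker:bo,br,bt,bw,bx,ix,or,ot,ow,ox,oz,rt,rw,rx,tw,tx,tz,wx,wz
∂2: piv[abr,abt,aor,aot,aow,aox,art,arw,arx,awx,bor,bow,boz,btw,btz,bwz] rk=16  ker:brt,brw,ort,orw,orx,owx,owz,rwx,twz
∂3: piv[aort,aorw,aorx,aowx,arwx] rk=5  ker:orwx
rk∂_3=5

rank∂_3=5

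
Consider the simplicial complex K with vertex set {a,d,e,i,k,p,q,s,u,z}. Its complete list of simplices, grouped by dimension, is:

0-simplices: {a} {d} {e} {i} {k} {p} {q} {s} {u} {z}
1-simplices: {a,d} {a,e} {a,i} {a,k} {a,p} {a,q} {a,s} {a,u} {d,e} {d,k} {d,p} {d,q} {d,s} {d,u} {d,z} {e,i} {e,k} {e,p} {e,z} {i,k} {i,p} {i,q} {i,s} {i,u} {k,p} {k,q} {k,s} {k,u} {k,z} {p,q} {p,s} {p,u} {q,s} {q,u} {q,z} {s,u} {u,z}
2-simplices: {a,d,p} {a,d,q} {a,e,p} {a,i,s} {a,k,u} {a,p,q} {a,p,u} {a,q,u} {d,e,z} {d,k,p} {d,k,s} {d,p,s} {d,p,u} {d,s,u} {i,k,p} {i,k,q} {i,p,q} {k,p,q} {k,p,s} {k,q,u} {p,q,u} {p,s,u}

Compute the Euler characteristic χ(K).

n_0=10 n_1=37 n_2=22
χ=+10−37+22=-5

χ(K)=-5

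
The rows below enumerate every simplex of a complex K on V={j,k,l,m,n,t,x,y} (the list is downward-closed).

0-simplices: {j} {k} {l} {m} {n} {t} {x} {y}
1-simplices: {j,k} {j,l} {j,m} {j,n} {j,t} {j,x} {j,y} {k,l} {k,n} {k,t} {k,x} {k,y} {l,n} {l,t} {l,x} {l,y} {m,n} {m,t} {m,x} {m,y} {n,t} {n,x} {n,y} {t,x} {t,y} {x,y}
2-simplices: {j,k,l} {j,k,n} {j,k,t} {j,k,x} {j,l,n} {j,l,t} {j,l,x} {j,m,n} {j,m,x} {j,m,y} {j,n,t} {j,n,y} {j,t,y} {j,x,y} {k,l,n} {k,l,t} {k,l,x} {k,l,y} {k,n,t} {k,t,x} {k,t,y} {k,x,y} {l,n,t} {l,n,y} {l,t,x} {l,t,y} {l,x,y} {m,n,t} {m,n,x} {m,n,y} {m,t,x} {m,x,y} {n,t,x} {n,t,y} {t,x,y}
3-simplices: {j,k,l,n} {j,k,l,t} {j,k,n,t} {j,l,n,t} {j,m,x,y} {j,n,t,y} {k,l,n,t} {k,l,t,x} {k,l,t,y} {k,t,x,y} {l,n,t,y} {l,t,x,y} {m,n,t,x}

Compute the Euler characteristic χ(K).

n_0=8 n_1=26 n_2=35 n_3=13
χ=+8−26+35−13=4

χ(K)=4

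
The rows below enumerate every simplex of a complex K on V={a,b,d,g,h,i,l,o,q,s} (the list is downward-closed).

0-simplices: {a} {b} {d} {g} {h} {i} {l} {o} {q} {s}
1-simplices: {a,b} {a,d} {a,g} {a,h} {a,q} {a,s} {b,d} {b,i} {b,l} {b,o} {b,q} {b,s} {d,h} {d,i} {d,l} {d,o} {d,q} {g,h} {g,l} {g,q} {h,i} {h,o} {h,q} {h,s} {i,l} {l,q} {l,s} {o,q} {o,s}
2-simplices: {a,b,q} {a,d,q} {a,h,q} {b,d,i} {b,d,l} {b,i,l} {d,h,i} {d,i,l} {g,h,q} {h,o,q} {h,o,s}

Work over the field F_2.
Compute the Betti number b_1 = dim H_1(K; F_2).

n_0=10 n_1=29 n_2=11  [Z2]
∂1: piv[ab,ad,ag,ah,aq,as,bi,bl,bo] rk=9  ker:bd,bq,bs,dh,di,dl,do,dq,gh,gl,gq,hi,ho,hq,hs,il,lq,ls,oq,os
∂2: piv[abq,adq,ahq,bdi,bdl,bil,dhi,ghq,hoq,hos] rk=10  ker:dil
b_1=(29−9)−10=10

b_1=10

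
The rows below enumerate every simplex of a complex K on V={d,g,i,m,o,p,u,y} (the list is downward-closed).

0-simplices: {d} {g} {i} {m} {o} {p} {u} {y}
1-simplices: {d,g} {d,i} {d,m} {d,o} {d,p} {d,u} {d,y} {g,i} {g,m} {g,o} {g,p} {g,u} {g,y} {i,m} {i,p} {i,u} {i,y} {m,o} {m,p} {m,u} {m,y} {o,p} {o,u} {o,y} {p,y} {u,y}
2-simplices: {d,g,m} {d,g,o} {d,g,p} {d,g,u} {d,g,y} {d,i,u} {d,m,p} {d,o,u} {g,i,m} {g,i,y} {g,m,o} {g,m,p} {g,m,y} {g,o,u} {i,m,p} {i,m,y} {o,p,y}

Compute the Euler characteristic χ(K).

χ(K)=-1

n_0=8 n_1=26 n_2=17
χ=+8−26+17=-1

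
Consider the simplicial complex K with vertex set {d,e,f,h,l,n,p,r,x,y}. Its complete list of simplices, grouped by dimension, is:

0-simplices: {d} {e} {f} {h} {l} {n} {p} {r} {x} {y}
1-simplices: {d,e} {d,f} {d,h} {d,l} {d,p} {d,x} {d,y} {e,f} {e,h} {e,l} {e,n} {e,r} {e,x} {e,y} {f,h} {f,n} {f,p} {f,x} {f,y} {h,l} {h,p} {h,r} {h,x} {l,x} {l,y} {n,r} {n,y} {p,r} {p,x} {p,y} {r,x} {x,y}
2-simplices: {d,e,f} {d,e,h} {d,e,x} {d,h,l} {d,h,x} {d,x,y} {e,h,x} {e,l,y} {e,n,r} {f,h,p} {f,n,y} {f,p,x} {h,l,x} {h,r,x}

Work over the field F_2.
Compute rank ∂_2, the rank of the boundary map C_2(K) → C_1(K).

rank∂_2=13

n_0=10 n_1=32 n_2=14  [Z2]
∂1: piv[de,df,dh,dl,dp,dx,dy,en,er] rk=9  ker:ef,eh,el,ex,ey,fh,fn,fp,fx,fy,hl,hp,hr,hx,lx,ly,nr,ny,pr,px,py,rx,xy
∂2: piv[def,deh,dex,dhl,dhx,dxy,ely,enr,fhp,fny,fpx,hlx,hrx] rk=13  ker:ehx
rk∂_2=13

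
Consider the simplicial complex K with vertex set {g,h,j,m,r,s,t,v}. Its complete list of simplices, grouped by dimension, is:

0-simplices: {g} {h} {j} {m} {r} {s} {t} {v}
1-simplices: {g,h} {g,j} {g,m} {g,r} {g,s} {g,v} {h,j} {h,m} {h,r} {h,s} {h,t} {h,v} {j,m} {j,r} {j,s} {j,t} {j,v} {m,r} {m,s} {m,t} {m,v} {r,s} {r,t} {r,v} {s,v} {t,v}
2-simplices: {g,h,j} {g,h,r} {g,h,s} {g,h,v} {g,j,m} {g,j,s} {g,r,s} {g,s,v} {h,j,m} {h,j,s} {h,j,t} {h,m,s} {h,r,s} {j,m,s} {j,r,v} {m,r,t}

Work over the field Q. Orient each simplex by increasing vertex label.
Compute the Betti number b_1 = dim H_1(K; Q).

b_1=6

n_0=8 n_1=26 n_2=16  [Q]
∂1: piv[gh,gj,gm,gr,gs,gv,ht] rk=7  ker:hj,hm,hr,hs,hv,jm,jr,js,jt,jv,mr,ms,mt,mv,rs,rt,rv,sv,tv
∂2: piv[ghj,ghr,ghs,ghv,gjm,gjs,grs,gsv,hjm,hjt,hms,jrv,mrt] rk=13  ker:hjs,hrs,jms
b_1=(26−7)−13=6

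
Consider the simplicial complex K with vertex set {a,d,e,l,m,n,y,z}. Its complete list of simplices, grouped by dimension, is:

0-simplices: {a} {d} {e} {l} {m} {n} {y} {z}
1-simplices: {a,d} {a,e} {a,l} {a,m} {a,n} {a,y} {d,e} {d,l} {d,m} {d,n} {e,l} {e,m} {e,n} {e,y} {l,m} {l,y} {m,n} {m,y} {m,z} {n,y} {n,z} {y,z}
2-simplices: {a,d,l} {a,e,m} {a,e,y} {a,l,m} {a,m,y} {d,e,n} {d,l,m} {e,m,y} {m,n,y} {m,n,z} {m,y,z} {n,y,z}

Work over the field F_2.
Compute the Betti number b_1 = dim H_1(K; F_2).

n_0=8 n_1=22 n_2=12  [Z2]
∂1: piv[ad,ae,al,am,an,ay,mz] rk=7  ker:de,dl,dm,dn,el,em,en,ey,lm,ly,mn,my,ny,nz,yz
∂2: piv[adl,aem,aey,alm,amy,den,dlm,mny,mnz,myz] rk=10  ker:emy,nyz
b_1=(22−7)−10=5

b_1=5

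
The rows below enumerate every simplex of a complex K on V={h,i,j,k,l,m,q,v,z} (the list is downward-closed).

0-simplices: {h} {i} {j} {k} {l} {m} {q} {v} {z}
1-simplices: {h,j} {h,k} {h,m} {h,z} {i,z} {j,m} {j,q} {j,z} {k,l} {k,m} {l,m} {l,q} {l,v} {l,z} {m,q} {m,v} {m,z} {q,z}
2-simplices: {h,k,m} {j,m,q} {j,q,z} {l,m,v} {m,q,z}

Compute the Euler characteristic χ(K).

χ(K)=-4

n_0=9 n_1=18 n_2=5
χ=+9−18+5=-4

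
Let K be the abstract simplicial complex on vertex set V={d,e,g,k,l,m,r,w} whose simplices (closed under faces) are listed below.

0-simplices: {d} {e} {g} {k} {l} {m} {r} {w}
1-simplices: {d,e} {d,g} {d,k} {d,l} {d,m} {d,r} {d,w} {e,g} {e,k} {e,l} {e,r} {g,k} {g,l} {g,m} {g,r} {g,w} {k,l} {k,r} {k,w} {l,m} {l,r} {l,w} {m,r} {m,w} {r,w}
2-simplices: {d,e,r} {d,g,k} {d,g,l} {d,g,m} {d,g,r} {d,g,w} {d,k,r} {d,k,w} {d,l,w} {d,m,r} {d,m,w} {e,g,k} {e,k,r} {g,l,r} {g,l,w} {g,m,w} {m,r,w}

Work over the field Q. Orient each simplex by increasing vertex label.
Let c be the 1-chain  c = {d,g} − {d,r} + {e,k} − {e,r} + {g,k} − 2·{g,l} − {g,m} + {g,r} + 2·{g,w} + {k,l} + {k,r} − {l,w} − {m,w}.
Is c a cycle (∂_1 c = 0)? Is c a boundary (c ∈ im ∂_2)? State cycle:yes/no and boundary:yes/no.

cycle:yes boundary:no

n_0=8 n_1=25 n_2=17  [Q]
∂1: piv[de,dg,dk,dl,dm,dr,dw] rk=7  ker:eg,ek,el,er,gk,gl,gm,gr,gw,kl,kr,kw,lm,lr,lw,mr,mw,rw
∂2: piv[der,dgk,dgl,dgm,dgr,dgw,dkr,dkw,dlw,dmr,dmw,egk,ekr,glr,mrw] rk=15  ker:glw,gmw
∂1c = 0
c vs im∂2: residual ≠ 0 ⇒ not boundary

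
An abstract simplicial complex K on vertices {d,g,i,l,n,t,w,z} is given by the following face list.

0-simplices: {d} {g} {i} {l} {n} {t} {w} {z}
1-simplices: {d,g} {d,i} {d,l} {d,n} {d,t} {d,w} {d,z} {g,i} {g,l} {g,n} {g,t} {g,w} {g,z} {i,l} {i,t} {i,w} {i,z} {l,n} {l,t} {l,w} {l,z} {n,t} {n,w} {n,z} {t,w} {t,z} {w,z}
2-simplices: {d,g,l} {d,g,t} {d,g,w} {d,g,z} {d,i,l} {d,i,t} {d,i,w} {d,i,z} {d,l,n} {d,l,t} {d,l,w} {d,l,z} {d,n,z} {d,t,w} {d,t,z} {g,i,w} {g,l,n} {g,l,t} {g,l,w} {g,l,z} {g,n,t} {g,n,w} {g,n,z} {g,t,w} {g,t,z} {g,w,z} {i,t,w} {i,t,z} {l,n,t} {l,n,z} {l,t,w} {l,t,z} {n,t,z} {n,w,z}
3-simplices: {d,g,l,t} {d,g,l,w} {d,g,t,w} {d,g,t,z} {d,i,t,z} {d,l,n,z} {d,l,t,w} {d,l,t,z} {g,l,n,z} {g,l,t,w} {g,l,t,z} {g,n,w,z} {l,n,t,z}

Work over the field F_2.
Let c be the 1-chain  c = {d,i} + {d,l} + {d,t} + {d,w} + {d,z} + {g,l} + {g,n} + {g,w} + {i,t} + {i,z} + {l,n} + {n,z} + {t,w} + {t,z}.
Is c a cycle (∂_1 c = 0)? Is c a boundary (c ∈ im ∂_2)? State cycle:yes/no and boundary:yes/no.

n_0=8 n_1=27 n_2=34 n_3=13  [Z2]
∂1: piv[dg,di,dl,dn,dt,dw,dz] rk=7  ker:gi,gl,gn,gt,gw,gz,il,it,iw,iz,ln,lt,lw,lz,nt,nw,nz,tw,tz,wz
∂2: piv[dgl,dgt,dgw,dgz,dil,dit,diw,diz,dln,dlt,dlw,dlz,dnz,dtw,dtz,giw,gln,gnt,gnw,gwz] rk=20  ker:glt,glw,glz,gnz,gtw,gtz,itw,itz,lnt,lnz,ltw,ltz,ntz,nwz
∂3: piv[dglt,dglw,dgtw,dgtz,ditz,dlnz,dltw,dltz,glnz,gltz,gnwz,lntz] rk=12  ker:gltw
∂1c = {d} + {g} + {i} + {l} + {n} + {w}

cycle:no boundary:no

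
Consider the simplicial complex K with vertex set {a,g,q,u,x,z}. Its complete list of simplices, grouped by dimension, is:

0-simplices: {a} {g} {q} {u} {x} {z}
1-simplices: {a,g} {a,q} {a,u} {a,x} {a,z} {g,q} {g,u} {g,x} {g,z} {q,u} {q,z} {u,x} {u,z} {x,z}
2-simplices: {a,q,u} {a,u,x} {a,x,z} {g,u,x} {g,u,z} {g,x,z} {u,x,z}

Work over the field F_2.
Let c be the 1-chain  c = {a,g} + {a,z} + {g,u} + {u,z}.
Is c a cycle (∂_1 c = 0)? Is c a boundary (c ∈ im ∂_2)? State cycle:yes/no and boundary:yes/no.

n_0=6 n_1=14 n_2=7  [Z2]
∂1: piv[ag,aq,au,ax,az] rk=5  ker:gq,gu,gx,gz,qu,qz,ux,uz,xz
∂2: piv[aqu,aux,axz,gux,guz,gxz] rk=6  ker:uxz
∂1c = 0
c vs im∂2: residual ≠ 0 ⇒ not boundary

cycle:yes boundary:no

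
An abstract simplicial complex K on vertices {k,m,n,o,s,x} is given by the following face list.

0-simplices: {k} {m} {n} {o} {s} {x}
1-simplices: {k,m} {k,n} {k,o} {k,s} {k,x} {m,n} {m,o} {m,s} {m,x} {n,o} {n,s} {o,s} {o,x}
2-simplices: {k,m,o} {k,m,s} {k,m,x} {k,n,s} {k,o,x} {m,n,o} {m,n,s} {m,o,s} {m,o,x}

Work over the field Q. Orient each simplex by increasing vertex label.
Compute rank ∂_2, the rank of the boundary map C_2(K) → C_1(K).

n_0=6 n_1=13 n_2=9  [Q]
∂1: piv[km,kn,ko,ks,kx] rk=5  ker:mn,mo,ms,mx,no,ns,os,ox
∂2: piv[kmo,kms,kmx,kns,kox,mno,mns,mos] rk=8  ker:mox
rk∂_2=8

rank∂_2=8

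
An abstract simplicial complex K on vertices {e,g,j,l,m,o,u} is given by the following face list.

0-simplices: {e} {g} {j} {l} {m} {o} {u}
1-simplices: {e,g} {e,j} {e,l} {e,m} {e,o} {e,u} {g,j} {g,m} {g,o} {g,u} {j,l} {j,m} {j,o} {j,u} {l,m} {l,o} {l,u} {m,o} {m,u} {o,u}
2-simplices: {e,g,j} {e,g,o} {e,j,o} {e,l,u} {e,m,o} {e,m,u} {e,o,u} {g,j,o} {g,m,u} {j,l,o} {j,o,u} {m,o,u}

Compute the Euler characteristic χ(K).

n_0=7 n_1=20 n_2=12
χ=+7−20+12=-1

χ(K)=-1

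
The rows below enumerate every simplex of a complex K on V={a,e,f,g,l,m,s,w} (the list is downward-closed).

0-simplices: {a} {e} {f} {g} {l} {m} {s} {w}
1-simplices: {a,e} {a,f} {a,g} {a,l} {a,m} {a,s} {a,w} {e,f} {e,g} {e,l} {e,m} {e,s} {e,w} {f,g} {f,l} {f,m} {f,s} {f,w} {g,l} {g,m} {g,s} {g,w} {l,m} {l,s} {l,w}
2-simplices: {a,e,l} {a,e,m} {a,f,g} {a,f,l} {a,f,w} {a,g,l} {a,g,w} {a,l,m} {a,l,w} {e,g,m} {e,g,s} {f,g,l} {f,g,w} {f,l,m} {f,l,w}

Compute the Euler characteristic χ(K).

n_0=8 n_1=25 n_2=15
χ=+8−25+15=-2

χ(K)=-2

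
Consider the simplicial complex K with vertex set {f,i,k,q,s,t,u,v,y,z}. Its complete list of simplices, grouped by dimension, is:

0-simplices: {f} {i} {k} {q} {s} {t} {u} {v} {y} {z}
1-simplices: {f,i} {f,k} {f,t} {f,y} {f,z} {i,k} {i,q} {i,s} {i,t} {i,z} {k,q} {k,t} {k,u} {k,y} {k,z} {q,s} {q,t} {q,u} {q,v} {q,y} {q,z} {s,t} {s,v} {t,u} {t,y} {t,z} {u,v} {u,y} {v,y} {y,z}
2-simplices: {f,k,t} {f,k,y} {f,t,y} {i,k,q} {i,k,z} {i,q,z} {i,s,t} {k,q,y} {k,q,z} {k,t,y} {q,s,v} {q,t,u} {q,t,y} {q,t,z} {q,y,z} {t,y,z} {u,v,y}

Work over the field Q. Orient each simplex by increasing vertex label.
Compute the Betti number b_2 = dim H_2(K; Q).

b_2=3

n_0=10 n_1=30 n_2=17  [Q]
∂1: piv[fi,fk,ft,fy,fz,iq,is,ku,qv] rk=9  ker:ik,it,iz,kq,kt,ky,kz,qs,qt,qu,qy,qz,st,sv,tu,ty,tz,uv,uy,vy,yz
∂2: piv[fkt,fky,fty,ikq,ikz,iqz,ist,kqy,qsv,qtu,qty,qtz,qyz,uvy] rk=14  ker:kqz,kty,tyz
b_2=(17−14)−0=3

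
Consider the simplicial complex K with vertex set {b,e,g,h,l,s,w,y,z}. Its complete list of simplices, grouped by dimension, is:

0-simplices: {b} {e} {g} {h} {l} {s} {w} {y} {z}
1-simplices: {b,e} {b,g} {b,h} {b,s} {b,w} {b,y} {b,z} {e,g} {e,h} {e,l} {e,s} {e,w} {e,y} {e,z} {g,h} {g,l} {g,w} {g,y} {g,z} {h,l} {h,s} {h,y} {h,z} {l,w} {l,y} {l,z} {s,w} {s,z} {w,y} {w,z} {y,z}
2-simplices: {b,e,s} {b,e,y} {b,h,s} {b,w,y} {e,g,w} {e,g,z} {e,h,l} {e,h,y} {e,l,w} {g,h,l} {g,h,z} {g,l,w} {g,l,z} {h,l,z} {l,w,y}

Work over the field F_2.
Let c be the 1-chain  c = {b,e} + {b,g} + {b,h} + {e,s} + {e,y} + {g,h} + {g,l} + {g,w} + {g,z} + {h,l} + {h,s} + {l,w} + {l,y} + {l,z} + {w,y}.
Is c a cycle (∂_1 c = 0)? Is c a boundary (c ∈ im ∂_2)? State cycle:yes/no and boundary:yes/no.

cycle:no boundary:no

n_0=9 n_1=31 n_2=15  [Z2]
∂1: piv[be,bg,bh,bs,bw,by,bz,el] rk=8  ker:eg,eh,es,ew,ey,ez,gh,gl,gw,gy,gz,hl,hs,hy,hz,lw,ly,lz,sw,sz,wy,wz,yz
∂2: piv[bes,bey,bhs,bwy,egw,egz,ehl,ehy,elw,ghl,ghz,glw,glz,lwy] rk=14  ker:hlz
∂1c = {b} + {e} + {g} + {l} + {w} + {y}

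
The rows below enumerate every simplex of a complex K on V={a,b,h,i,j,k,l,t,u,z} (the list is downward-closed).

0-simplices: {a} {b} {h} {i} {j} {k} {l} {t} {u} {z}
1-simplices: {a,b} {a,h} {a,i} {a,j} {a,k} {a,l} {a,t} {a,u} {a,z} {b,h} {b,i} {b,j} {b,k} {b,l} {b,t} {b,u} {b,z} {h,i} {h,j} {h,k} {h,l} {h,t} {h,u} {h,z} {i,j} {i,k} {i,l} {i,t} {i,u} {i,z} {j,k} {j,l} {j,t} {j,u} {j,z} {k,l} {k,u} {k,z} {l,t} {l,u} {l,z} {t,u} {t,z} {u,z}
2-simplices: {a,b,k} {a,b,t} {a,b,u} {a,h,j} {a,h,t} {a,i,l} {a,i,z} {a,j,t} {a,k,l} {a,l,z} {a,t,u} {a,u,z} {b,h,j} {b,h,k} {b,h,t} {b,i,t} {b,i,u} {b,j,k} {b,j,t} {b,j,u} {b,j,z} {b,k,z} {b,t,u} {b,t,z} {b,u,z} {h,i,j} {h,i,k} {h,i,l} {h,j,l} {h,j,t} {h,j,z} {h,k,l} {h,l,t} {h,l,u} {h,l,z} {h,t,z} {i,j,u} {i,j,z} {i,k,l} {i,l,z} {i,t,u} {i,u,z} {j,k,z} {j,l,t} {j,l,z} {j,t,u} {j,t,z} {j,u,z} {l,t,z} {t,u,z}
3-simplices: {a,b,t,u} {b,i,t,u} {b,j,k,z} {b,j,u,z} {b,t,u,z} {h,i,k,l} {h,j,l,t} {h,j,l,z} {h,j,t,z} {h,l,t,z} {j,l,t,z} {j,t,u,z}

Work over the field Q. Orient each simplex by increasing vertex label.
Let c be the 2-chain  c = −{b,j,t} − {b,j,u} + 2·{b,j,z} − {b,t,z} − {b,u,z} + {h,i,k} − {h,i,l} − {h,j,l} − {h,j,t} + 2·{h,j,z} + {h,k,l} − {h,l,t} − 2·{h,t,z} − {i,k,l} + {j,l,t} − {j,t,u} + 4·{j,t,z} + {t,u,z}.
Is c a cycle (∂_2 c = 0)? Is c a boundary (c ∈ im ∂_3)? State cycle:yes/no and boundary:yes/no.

n_0=10 n_1=44 n_2=50 n_3=12  [Q]
∂1: piv[ab,ah,ai,aj,ak,al,at,au,az] rk=9  ker:bh,bi,bj,bk,bl,bt,bu,bz,hi,hj,hk,hl,ht,hu,hz,ij,ik,il,it,iu,iz,jk,jl,jt,ju,jz,kl,ku,kz,lt,lu,lz,tu,tz,uz
∂2: piv[abk,abt,abu,ahj,aht,ail,aiz,ajt,akl,alz,atu,auz,bhj,bhk,bht,bit,biu,bjk,bju,bjz,bkz,btz,buz,hij,hik,hil,hjl,hjz,hkl,hlt,hlu,iju] rk=32  ker:bjt,btu,hjt,hlz,htz,ijz,ikl,ilz,itu,iuz,jkz,jlt,jlz,jtu,jtz,juz,ltz,tuz
∂3: piv[abtu,bitu,bjkz,bjuz,btuz,hikl,hjlt,hjlz,hjtz,hltz,jtuz] rk=11  ker:jltz
∂2c = 0
c vs im∂3: residual ≠ 0 ⇒ not boundary

cycle:yes boundary:no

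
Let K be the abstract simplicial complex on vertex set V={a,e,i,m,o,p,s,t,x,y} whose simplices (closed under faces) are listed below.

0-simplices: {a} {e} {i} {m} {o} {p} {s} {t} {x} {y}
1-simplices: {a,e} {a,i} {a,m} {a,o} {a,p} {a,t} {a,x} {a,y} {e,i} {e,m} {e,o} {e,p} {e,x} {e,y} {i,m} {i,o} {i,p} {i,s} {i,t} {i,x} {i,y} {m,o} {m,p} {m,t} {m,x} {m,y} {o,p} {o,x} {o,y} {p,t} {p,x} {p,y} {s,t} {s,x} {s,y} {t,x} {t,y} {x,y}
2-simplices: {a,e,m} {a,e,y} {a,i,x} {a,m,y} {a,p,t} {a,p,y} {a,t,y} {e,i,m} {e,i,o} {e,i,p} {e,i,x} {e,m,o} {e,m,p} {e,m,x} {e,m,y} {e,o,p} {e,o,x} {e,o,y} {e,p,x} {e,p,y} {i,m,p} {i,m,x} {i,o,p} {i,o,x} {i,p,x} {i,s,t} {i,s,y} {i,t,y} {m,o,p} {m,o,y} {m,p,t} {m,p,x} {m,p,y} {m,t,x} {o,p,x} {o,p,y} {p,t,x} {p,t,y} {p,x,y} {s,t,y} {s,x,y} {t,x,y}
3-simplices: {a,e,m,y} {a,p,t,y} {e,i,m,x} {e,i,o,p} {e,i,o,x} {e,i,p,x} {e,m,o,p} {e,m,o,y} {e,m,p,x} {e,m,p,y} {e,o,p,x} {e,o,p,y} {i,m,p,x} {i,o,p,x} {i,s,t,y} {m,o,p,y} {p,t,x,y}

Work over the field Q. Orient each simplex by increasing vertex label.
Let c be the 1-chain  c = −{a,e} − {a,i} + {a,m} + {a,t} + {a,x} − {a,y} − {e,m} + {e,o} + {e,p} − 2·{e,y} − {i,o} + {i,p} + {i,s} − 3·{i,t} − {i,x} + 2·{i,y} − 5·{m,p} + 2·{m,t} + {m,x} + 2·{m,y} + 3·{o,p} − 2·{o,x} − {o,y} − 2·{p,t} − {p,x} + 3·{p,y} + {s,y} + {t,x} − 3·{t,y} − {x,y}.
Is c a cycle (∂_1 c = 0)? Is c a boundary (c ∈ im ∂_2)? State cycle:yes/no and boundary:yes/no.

n_0=10 n_1=38 n_2=42 n_3=17  [Q]
∂1: piv[ae,ai,am,ao,ap,at,ax,ay,is] rk=9  ker:ei,em,eo,ep,ex,ey,im,io,ip,it,ix,iy,mo,mp,mt,mx,my,op,ox,oy,pt,px,py,st,sx,sy,tx,ty,xy
∂2: piv[aem,aey,aix,amy,apt,apy,aty,eim,eio,eip,eix,emo,emp,emx,eop,eox,eoy,epx,epy,ist,isy,ity,mpt,mtx,pxy,sxy] rk=26  ker:emy,imp,imx,iop,iox,ipx,mop,moy,mpx,mpy,opx,opy,ptx,pty,sty,txy
∂3: piv[aemy,apty,eimx,eiop,eiox,eipx,emop,emoy,empx,empy,eopx,eopy,impx,isty,ptxy] rk=15  ker:iopx,mopy
∂1c = 0
c vs im∂2: reduces to 0 ⇒ boundary

cycle:yes boundary:yes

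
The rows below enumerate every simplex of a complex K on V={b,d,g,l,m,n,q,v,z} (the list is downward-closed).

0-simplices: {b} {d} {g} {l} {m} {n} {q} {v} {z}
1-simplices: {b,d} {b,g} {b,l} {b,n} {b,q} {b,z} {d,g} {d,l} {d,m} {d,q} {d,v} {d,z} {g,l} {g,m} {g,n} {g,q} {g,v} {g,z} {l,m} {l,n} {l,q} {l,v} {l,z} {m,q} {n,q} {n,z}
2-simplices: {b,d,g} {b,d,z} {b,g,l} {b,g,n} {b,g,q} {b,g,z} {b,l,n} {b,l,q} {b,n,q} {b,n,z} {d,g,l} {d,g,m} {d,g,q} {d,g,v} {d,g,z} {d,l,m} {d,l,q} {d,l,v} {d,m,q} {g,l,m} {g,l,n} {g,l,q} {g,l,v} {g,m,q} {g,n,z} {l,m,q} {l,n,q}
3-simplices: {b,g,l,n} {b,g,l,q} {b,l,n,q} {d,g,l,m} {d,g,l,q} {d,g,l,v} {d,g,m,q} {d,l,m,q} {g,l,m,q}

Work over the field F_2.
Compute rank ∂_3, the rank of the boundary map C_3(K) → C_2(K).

rank∂_3=8

n_0=9 n_1=26 n_2=27 n_3=9  [Z2]
∂1: piv[bd,bg,bl,bn,bq,bz,dm,dv] rk=8  ker:dg,dl,dq,dz,gl,gm,gn,gq,gv,gz,lm,ln,lq,lv,lz,mq,nq,nz
∂2: piv[bdg,bdz,bgl,bgn,bgq,bgz,bln,blq,bnq,bnz,dgl,dgm,dgq,dgv,dlm,dlv,dmq] rk=17  ker:dgz,dlq,glm,gln,glq,glv,gmq,gnz,lmq,lnq
∂3: piv[bgln,bglq,blnq,dglm,dglq,dglv,dgmq,dlmq] rk=8  ker:glmq
rk∂_3=8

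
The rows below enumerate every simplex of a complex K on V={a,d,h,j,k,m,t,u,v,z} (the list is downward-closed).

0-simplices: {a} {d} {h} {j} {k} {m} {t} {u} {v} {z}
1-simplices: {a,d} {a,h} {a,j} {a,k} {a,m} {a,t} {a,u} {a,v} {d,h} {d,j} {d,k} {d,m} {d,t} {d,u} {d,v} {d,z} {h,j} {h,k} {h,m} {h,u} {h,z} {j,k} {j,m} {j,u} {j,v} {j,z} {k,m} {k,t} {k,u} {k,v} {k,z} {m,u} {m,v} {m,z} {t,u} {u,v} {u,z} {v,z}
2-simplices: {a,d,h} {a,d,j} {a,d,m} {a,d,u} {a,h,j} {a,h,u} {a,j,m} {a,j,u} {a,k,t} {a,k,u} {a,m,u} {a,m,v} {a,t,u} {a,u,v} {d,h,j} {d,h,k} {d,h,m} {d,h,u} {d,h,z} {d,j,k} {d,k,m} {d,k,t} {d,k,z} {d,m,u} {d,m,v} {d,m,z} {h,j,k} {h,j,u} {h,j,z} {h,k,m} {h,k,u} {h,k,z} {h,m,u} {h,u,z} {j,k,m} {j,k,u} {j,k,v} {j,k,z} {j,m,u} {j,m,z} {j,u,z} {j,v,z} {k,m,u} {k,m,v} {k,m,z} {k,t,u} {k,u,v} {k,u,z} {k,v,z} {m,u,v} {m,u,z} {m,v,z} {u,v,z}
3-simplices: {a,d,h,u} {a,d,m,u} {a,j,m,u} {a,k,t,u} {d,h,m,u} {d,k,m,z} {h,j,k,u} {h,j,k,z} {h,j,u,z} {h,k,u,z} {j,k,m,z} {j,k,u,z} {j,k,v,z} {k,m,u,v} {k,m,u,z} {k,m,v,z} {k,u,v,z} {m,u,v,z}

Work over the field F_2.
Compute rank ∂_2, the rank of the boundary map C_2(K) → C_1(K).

rank∂_2=29

n_0=10 n_1=38 n_2=53 n_3=18  [Z2]
∂1: piv[ad,ah,aj,ak,am,at,au,av,dz] rk=9  ker:dh,dj,dk,dm,dt,du,dv,hj,hk,hm,hu,hz,jk,jm,ju,jv,jz,km,kt,ku,kv,kz,mu,mv,mz,tu,uv,uz,vz
∂2: piv[adh,adj,adm,adu,ahj,ahu,ajm,aju,akt,aku,amu,amv,atu,auv,dhk,dhm,dhz,djk,dkm,dkt,dkz,dmv,dmz,hjz,hku,huz,jkv,jvz,kmv] rk=29  ker:dhj,dhu,dmu,hjk,hju,hkm,hkz,hmu,jkm,jku,jkz,jmu,jmz,juz,kmu,kmz,ktu,kuv,kuz,kvz,muv,muz,mvz,uvz
∂3: piv[adhu,admu,ajmu,aktu,dhmu,dkmz,hjku,hjkz,hjuz,hkuz,jkmz,jkvz,kmuv,kmuz,kmvz,kuvz] rk=16  ker:jkuz,muvz
rk∂_2=29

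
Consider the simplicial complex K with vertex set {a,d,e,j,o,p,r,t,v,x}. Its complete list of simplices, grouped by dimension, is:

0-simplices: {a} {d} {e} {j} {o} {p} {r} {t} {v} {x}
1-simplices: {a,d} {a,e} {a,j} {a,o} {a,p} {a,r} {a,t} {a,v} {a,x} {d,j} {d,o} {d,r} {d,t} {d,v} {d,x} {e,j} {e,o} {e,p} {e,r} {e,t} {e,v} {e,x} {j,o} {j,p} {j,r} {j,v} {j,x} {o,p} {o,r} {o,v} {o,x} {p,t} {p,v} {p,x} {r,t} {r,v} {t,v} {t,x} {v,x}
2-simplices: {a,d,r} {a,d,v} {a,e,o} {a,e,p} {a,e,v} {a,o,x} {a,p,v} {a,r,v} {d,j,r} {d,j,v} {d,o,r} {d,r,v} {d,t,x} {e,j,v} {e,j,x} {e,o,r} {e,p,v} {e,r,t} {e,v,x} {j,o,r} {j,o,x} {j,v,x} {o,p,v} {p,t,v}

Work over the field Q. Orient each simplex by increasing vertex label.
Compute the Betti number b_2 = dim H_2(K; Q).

b_2=3

n_0=10 n_1=39 n_2=24  [Q]
∂1: piv[ad,ae,aj,ao,ap,ar,at,av,ax] rk=9  ker:dj,do,dr,dt,dv,dx,ej,eo,ep,er,et,ev,ex,jo,jp,jr,jv,jx,op,or,ov,ox,pt,pv,px,rt,rv,tv,tx,vx
∂2: piv[adr,adv,aeo,aep,aev,aox,apv,arv,djr,djv,dor,dtx,ejv,ejx,eor,ert,evx,jor,jox,opv,ptv] rk=21  ker:drv,epv,jvx
b_2=(24−21)−0=3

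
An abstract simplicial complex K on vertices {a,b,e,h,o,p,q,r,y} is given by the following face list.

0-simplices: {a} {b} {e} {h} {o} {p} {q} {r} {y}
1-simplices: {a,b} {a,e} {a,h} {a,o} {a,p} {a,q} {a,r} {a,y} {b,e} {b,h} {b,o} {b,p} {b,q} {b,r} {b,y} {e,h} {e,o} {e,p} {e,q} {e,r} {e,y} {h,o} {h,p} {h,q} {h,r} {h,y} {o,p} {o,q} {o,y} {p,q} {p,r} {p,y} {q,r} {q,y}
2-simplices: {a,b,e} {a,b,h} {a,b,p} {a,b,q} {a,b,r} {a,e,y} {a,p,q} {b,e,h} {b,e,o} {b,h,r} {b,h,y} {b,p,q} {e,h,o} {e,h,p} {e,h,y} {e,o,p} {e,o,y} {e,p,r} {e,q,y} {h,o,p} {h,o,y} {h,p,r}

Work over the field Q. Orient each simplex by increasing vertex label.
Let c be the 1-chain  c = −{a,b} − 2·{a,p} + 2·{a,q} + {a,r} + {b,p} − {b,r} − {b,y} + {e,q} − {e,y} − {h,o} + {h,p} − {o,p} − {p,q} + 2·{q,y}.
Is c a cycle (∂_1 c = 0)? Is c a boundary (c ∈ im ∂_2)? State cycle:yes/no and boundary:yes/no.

n_0=9 n_1=34 n_2=22  [Q]
∂1: piv[ab,ae,ah,ao,ap,aq,ar,ay] rk=8  ker:be,bh,bo,bp,bq,br,by,eh,eo,ep,eq,er,ey,ho,hp,hq,hr,hy,op,oq,oy,pq,pr,py,qr,qy
∂2: piv[abe,abh,abp,abq,abr,aey,apq,beh,beo,bhr,bhy,eho,ehp,ehy,eop,eoy,epr,eqy,hpr] rk=19  ker:bpq,hop,hoy
∂1c = 0
c vs im∂2: residual ≠ 0 ⇒ not boundary

cycle:yes boundary:no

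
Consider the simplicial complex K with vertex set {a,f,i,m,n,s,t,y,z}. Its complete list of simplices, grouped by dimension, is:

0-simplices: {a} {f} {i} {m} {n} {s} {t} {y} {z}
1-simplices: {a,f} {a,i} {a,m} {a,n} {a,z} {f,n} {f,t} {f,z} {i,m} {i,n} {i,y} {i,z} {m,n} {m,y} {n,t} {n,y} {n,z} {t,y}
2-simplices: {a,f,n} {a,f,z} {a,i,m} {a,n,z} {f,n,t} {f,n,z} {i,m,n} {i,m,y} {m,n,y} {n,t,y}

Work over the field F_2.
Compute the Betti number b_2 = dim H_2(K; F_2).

b_2=1

n_0=9 n_1=18 n_2=10  [Z2]
∂1: piv[af,ai,am,an,az,ft,iy] rk=7  ker:fn,fz,im,in,iz,mn,my,nt,ny,nz,ty
∂2: piv[afn,afz,aim,anz,fnt,imn,imy,mny,nty] rk=9  ker:fnz
b_2=(10−9)−0=1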